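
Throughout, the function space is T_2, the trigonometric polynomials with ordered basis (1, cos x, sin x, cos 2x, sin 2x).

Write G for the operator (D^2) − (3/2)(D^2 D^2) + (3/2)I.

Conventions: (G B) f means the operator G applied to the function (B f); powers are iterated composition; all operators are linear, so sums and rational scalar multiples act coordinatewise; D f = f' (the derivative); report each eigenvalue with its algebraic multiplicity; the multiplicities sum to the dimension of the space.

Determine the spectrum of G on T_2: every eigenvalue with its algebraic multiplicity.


image of 1: 3/2
image of cos x: -cos x
image of sin x: -sin x
image of cos 2x: -(53/2)cos 2x
image of sin 2x: -(53/2)sin 2x
the matrix is diagonal; its diagonal is (3/2, -1, -1, -53/2, -53/2)
for a triangular matrix the eigenvalues are the diagonal entries, with algebraic multiplicity their repetition count

λ = -53/2 (multiplicity 2), λ = -1 (multiplicity 2), λ = 3/2 (multiplicity 1)


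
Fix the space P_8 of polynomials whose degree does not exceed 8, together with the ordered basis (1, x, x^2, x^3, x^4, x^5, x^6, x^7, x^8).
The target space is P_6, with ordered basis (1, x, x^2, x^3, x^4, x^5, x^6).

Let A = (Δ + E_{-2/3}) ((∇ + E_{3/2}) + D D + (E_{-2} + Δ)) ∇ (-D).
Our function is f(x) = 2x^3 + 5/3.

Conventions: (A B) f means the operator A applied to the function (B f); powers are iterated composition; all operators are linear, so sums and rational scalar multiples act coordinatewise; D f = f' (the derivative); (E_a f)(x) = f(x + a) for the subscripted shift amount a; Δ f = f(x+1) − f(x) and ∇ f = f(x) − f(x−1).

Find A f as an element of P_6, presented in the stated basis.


g(x) = -24x - 14

D f = 6x^2
(-D) f = -6x^2
∇ (-D) f = -12x + 6
∇ (∇ (-D)) f = -12
E_{3/2} (∇ (-D)) f = -12x - 12
(∇ + E_{3/2}) (∇ (-D)) f = -12x - 24
D (∇ (-D)) f = -12
D D (∇ (-D)) f = 0
E_{-2} (∇ (-D)) f = -12x + 30
Δ (∇ (-D)) f = -12
(E_{-2} + Δ) (∇ (-D)) f = -12x + 18
((∇ + E_{3/2}) + D D + (E_{-2} + Δ)) (∇ (-D)) f = -24x - 6
Δ ((∇ + E_{3/2}) + D D + (E_{-2} + Δ)) (∇ (-D)) f = -24
E_{-2/3} ((∇ + E_{3/2}) + D D + (E_{-2} + Δ)) (∇ (-D)) f = -24x + 10
(Δ + E_{-2/3}) ((∇ + E_{3/2}) + D D + (E_{-2} + Δ)) (∇ (-D)) f = -24x - 14


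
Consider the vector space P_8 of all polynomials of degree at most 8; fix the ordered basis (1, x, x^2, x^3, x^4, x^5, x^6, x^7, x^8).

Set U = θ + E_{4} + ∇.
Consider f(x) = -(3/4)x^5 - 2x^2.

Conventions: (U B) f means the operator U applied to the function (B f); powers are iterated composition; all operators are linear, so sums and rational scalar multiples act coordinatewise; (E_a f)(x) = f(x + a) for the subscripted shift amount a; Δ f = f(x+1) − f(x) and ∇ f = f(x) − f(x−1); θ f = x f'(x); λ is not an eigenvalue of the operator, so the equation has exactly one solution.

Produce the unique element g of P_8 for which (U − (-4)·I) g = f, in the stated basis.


the result is g(x) = -(3/40)x^5 + (5/24)x^4 + (85/96)x^3 + (471/224)x^2 - (13045/4032)x - 39647/4032

write g with unknown coordinates in the stated basis and equate coefficients in (U − (-4)·I) g = f
solving from the highest basis element down gives g = -(3/40)x^5 + (5/24)x^4 + (85/96)x^3 + (471/224)x^2 - (13045/4032)x - 39647/4032
check: U g = -(9/20)x^5 - (5/6)x^4 - (85/24)x^3 - (583/56)x^2 + (13045/1008)x + 39647/1008
so U g − (-4)·g = -(3/4)x^5 - 2x^2 = f ✓


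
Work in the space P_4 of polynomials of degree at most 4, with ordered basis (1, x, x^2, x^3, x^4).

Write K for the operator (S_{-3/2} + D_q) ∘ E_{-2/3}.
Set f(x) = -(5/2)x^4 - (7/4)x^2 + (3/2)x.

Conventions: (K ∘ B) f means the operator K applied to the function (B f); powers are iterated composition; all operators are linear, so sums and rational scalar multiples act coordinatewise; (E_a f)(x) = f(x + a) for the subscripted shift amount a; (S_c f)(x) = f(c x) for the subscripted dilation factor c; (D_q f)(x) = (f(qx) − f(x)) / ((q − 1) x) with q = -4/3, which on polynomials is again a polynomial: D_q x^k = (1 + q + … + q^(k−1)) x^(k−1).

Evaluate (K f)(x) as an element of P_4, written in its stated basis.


E_{-2/3} f = -(5/2)x^4 + (20/3)x^3 - (101/12)x^2 + (367/54)x - 184/81
S_{-3/2} E_{-2/3} f = -(405/32)x^4 - (45/2)x^3 - (303/16)x^2 - (367/36)x - 184/81
D_q E_{-2/3} f = (125/54)x^3 + (260/27)x^2 + (101/36)x + 367/54
(S_{-3/2} + D_q) E_{-2/3} f = -(405/32)x^4 - (545/27)x^3 - (4021/432)x^2 - (133/18)x + 733/162

the image equals g(x) = -(405/32)x^4 - (545/27)x^3 - (4021/432)x^2 - (133/18)x + 733/162


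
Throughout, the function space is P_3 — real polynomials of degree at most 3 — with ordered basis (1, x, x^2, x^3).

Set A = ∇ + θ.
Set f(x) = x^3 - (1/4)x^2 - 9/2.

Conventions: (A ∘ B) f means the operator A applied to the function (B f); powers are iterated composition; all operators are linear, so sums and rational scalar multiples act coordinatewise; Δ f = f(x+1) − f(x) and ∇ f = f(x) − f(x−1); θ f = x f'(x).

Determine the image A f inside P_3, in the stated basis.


g(x) = 3x^3 + (5/2)x^2 - (7/2)x + 5/4

∇ f = 3x^2 - (7/2)x + 5/4
θ f = 3x^3 - (1/2)x^2
(∇ + θ) f = 3x^3 + (5/2)x^2 - (7/2)x + 5/4


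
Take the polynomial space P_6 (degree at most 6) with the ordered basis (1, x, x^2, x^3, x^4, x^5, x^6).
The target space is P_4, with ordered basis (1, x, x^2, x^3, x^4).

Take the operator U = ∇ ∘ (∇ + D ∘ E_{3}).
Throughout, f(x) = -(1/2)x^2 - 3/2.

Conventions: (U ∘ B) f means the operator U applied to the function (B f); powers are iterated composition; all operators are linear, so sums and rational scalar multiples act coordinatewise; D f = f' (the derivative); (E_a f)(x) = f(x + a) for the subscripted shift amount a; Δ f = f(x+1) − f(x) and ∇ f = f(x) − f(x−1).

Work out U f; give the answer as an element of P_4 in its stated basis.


the result is g(x) = -2

∇ f = -x + 1/2
E_{3} f = -(1/2)x^2 - 3x - 6
D E_{3} f = -x - 3
(∇ + D ∘ E_{3}) f = -2x - 5/2
∇ (∇ + D ∘ E_{3}) f = -2


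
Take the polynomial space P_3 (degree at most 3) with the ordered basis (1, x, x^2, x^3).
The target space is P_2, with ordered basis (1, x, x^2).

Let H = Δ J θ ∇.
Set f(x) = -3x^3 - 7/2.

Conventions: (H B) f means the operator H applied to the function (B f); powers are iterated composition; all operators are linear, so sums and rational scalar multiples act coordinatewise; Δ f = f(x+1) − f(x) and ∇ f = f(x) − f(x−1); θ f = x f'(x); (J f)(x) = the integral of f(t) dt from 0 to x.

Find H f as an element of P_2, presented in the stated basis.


∇ f = -9x^2 + 9x - 3
θ ∇ f = -18x^2 + 9x
J θ ∇ f = -6x^3 + (9/2)x^2
Δ (J θ) ∇ f = -18x^2 - 9x - 3/2

the result is g(x) = -18x^2 - 9x - 3/2


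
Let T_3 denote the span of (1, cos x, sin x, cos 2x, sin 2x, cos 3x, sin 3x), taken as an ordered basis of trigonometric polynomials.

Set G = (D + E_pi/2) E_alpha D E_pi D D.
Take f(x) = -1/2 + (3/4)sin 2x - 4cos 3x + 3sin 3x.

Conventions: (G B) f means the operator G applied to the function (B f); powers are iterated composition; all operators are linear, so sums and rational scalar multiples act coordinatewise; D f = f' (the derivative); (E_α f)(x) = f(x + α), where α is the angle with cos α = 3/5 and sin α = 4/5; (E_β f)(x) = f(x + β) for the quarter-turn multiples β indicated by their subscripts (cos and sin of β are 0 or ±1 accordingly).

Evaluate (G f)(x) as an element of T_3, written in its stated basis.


D f = (3/2)cos 2x + 9cos 3x + 12sin 3x
D D f = -3sin 2x + 36cos 3x - 27sin 3x
E_pi D D f = -3sin 2x - 36cos 3x + 27sin 3x
D E_pi D D f = -6cos 2x + 81cos 3x + 108sin 3x
E_alpha D E_pi D D f = (42/25)cos 2x + (144/25)sin 2x - (189/5)cos 3x - (648/5)sin 3x
D (E_alpha D E_pi) D D f = (288/25)cos 2x - (84/25)sin 2x - (1944/5)cos 3x + (567/5)sin 3x
E_pi/2 (E_alpha D E_pi) D D f = -(42/25)cos 2x - (144/25)sin 2x + (648/5)cos 3x - (189/5)sin 3x
(D + E_pi/2) (E_alpha D E_pi) D D f = (246/25)cos 2x - (228/25)sin 2x - (1296/5)cos 3x + (378/5)sin 3x

the result is g(x) = (246/25)cos 2x - (228/25)sin 2x - (1296/5)cos 3x + (378/5)sin 3x


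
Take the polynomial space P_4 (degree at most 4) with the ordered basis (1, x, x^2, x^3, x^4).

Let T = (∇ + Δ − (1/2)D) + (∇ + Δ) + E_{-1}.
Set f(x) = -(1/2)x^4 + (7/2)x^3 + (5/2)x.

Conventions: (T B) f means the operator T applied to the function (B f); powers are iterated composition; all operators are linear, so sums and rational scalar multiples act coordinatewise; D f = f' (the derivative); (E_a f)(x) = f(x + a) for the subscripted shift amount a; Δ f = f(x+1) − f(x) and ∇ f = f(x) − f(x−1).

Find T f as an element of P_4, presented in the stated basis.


g(x) = -(1/2)x^4 - (3/2)x^3 + (93/4)x^2 + 7x + 65/4

∇ f = -2x^3 + (27/2)x^2 - (25/2)x + 13/2
Δ f = -2x^3 + (15/2)x^2 + (17/2)x + 11/2
D f = -2x^3 + (21/2)x^2 + 5/2
(-(1/2)D) f = x^3 - (21/4)x^2 - 5/4
(∇ + Δ − (1/2)D) f = -3x^3 + (63/4)x^2 - 4x + 43/4
∇ f = -2x^3 + (27/2)x^2 - (25/2)x + 13/2
Δ f = -2x^3 + (15/2)x^2 + (17/2)x + 11/2
(∇ + Δ) f = -4x^3 + 21x^2 - 4x + 12
E_{-1} f = -(1/2)x^4 + (11/2)x^3 - (27/2)x^2 + 15x - 13/2
((∇ + Δ − (1/2)D) + (∇ + Δ) + E_{-1}) f = -(1/2)x^4 - (3/2)x^3 + (93/4)x^2 + 7x + 65/4


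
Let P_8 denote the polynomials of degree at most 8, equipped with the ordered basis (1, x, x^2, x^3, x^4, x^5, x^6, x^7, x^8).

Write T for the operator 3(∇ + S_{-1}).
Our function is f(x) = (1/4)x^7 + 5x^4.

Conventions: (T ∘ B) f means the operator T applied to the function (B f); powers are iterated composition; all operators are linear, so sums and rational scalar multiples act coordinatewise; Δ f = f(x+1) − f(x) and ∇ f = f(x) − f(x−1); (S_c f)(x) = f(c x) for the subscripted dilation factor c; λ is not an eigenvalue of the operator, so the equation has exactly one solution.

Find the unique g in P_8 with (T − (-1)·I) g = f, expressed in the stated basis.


write g with unknown coordinates in the stated basis and equate coefficients in (T − (-1)·I) g = f
solving from the highest basis element down gives g = -(1/8)x^7 + (21/32)x^6 + (315/32)x^5 - 25x^4 - (8685/32)x^3 + (6939/16)x^2 + (73785/32)x - 19617/16
check: T g = (3/8)x^7 - (21/32)x^6 - (315/32)x^5 + 30x^4 + (8685/32)x^3 - (6939/16)x^2 - (73785/32)x + 19617/16
so T g − (-1)·g = (1/4)x^7 + 5x^4 = f ✓

the image equals g(x) = -(1/8)x^7 + (21/32)x^6 + (315/32)x^5 - 25x^4 - (8685/32)x^3 + (6939/16)x^2 + (73785/32)x - 19617/16


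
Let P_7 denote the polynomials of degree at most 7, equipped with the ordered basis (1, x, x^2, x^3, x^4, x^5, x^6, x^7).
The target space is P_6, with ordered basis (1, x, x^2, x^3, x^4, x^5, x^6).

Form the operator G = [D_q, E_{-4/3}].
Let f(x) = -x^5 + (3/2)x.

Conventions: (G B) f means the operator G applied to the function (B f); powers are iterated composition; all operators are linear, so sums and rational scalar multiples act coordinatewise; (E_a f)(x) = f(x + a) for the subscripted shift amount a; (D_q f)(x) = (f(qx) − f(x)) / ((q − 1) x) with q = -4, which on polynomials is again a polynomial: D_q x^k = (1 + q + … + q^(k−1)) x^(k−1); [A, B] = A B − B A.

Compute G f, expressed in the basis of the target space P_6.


g(x) = -(4300/3)x^3 + (17600/9)x^2 - (54400/27)x + 51200/81

E_{-4/3} f = -x^5 + (20/3)x^4 - (160/9)x^3 + (640/27)x^2 - (2317/162)x + 538/243
D_q E_{-4/3} f = -205x^4 - 340x^3 - (2080/9)x^2 - (640/9)x - 2317/162
D_q f = -205x^4 + 3/2
E_{-4/3} D_q f = -205x^4 + (3280/3)x^3 - (6560/3)x^2 + (52480/27)x - 104717/162
[D_q, E_{-4/3}] f = -(4300/3)x^3 + (17600/9)x^2 - (54400/27)x + 51200/81


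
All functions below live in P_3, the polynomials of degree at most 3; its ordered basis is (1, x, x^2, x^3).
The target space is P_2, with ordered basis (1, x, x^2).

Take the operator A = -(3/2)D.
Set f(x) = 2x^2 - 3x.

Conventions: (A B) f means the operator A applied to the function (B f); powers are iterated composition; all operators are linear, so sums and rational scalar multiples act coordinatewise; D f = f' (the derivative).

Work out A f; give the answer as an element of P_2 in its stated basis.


D f = 4x - 3
(-(3/2)D) f = -6x + 9/2

g(x) = -6x + 9/2


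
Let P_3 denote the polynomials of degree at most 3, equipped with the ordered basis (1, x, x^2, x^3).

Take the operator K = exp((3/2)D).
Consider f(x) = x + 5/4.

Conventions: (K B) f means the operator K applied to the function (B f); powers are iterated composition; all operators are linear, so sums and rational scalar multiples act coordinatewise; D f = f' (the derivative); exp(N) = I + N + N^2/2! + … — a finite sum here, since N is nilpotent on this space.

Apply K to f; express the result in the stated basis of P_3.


the result is g(x) = x + 11/4

order-1 term: 3/2
the series for exp((3/2)D) f terminates at order 1
exp((3/2)D) f = x + 11/4


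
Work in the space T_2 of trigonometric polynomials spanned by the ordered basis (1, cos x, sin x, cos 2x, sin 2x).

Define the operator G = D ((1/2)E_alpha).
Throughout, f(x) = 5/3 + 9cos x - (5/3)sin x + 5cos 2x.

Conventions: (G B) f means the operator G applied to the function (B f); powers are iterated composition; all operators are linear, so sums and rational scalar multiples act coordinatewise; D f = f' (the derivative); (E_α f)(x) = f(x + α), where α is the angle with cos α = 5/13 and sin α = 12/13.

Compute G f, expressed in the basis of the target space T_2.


E_alpha f = 5/3 + (25/13)cos x - (349/39)sin x - (595/169)cos 2x - (600/169)sin 2x
((1/2)E_alpha) f = 5/6 + (25/26)cos x - (349/78)sin x - (595/338)cos 2x - (300/169)sin 2x
D ((1/2)E_alpha) f = -(349/78)cos x - (25/26)sin x - (600/169)cos 2x + (595/169)sin 2x

g(x) = -(349/78)cos x - (25/26)sin x - (600/169)cos 2x + (595/169)sin 2x


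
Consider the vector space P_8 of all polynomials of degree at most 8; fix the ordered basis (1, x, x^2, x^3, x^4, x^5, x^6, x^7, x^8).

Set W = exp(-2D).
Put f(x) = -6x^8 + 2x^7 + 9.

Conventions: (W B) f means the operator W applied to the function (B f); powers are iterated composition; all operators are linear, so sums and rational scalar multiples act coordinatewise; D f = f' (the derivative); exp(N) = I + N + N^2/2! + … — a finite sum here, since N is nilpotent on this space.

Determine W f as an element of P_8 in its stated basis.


order-1 term: 96x^7 - 28x^6
order-2 term: -672x^6 + 168x^5
order-3 term: 2688x^5 - 560x^4
order-4 term: -6720x^4 + 1120x^3
order-5 term: 10752x^3 - 1344x^2
order-6 term: -10752x^2 + 896x
order-7 term: 6144x - 256
order-8 term: -1536
the series for exp(-2D) f terminates at order 8
exp(-2D) f = -6x^8 + 98x^7 - 700x^6 + 2856x^5 - 7280x^4 + 11872x^3 - 12096x^2 + 7040x - 1783

the result is g(x) = -6x^8 + 98x^7 - 700x^6 + 2856x^5 - 7280x^4 + 11872x^3 - 12096x^2 + 7040x - 1783


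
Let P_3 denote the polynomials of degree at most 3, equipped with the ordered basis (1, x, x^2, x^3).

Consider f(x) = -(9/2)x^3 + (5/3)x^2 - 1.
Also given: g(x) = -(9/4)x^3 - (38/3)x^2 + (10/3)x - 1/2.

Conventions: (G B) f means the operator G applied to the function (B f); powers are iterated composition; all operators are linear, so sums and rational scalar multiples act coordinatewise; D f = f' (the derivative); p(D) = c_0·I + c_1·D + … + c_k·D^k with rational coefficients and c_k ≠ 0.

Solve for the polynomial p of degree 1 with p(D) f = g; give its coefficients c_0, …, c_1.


D^0 f = -(9/2)x^3 + (5/3)x^2 - 1
D^1 f = -(27/2)x^2 + (10/3)x
matching coefficients of g against c_0 f + c_1 Df + … from the top degree down determines the c_i
solution: c_0 = 1/2, c_1 = 1

p(D) = (1/2)·I + D, i.e. c_0 = 1/2, c_1 = 1


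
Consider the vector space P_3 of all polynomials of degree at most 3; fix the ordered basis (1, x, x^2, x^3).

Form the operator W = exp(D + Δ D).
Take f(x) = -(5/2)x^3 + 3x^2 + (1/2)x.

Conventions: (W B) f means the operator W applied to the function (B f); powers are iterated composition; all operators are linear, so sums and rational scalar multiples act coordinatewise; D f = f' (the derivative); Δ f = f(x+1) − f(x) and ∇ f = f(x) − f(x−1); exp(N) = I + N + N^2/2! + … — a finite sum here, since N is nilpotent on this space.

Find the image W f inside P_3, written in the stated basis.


order-1 term: -(15/2)x^2 - 9x - 1
order-2 term: -(15/2)x - 12
order-3 term: -5/2
the series for exp(D + Δ D) f terminates at order 3
exp(D + Δ D) f = -(5/2)x^3 - (9/2)x^2 - 16x - 31/2

the result is g(x) = -(5/2)x^3 - (9/2)x^2 - 16x - 31/2


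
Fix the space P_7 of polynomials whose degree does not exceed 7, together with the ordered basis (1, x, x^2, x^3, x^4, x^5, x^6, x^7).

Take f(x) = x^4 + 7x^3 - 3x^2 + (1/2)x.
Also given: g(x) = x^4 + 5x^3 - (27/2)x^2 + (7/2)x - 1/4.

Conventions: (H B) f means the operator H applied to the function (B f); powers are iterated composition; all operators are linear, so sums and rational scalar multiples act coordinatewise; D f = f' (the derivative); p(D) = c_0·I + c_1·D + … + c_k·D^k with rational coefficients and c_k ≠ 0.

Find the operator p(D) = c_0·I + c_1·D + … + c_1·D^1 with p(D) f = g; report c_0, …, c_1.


D^0 f = x^4 + 7x^3 - 3x^2 + (1/2)x
D^1 f = 4x^3 + 21x^2 - 6x + 1/2
matching coefficients of g against c_0 f + c_1 Df + … from the top degree down determines the c_i
solution: c_0 = 1, c_1 = -1/2

c_0 = 1, c_1 = -1/2


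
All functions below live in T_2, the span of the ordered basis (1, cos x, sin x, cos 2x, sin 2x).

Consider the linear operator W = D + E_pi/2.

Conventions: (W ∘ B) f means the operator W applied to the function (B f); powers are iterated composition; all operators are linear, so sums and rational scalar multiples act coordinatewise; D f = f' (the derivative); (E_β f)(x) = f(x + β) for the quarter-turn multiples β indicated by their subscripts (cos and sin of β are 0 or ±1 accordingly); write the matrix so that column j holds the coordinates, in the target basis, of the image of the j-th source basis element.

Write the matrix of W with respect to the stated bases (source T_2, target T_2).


image of 1: 1
image of cos x: -2sin x
image of sin x: 2cos x
image of cos 2x: -cos 2x - 2sin 2x
image of sin 2x: 2cos 2x - sin 2x
each image's coordinates form column j of the matrix

the matrix is [[1, 0, 0, 0, 0]; [0, 0, 2, 0, 0]; [0, -2, 0, 0, 0]; [0, 0, 0, -1, 2]; [0, 0, 0, -2, -1]] (rows listed top to bottom)


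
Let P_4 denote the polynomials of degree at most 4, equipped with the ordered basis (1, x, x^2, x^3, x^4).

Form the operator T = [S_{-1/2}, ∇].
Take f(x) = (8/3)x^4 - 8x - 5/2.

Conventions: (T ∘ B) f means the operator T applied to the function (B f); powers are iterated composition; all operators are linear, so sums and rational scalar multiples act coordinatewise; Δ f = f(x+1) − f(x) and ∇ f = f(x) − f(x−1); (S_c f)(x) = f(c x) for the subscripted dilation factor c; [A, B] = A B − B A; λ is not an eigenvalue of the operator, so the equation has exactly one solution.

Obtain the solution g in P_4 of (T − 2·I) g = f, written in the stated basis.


the result is g(x) = -(4/3)x^4 + (1/2)x^3 + (33/32)x^2 + (641/128)x + 2829/512

write g with unknown coordinates in the stated basis and equate coefficients in (T − 2·I) g = f
solving from the highest basis element down gives g = -(4/3)x^4 + (1/2)x^3 + (33/32)x^2 + (641/128)x + 2829/512
check: T g = x^3 + (33/16)x^2 + (129/64)x + 2189/256
so T g − 2·g = (8/3)x^4 - 8x - 5/2 = f ✓


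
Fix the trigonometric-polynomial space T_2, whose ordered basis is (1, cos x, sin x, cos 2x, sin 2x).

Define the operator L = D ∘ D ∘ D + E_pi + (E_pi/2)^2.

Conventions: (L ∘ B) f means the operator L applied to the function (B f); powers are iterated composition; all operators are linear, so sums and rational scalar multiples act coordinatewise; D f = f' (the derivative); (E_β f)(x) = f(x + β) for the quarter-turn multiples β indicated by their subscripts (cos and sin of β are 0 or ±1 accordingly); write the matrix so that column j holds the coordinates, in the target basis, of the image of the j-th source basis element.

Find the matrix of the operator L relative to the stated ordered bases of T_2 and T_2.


the matrix is [[2, 0, 0, 0, 0]; [0, -2, -1, 0, 0]; [0, 1, -2, 0, 0]; [0, 0, 0, 2, -8]; [0, 0, 0, 8, 2]] (rows listed top to bottom)

image of 1: 2
image of cos x: -2cos x + sin x
image of sin x: -cos x - 2sin x
image of cos 2x: 2cos 2x + 8sin 2x
image of sin 2x: -8cos 2x + 2sin 2x
each image's coordinates form column j of the matrix


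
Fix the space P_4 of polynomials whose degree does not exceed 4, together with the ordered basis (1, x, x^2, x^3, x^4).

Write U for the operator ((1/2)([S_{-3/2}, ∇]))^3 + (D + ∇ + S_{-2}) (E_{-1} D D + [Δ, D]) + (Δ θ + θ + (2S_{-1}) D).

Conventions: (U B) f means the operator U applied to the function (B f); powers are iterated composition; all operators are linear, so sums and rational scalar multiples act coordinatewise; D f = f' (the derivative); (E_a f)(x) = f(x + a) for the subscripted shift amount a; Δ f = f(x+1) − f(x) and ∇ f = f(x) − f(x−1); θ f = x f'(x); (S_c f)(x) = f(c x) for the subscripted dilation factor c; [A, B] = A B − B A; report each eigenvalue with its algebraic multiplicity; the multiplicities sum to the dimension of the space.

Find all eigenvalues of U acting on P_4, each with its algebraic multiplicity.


λ = 0 (multiplicity 1), λ = 1 (multiplicity 1), λ = 2 (multiplicity 1), λ = 3 (multiplicity 1), λ = 4 (multiplicity 1)

image of 1: 0
image of x: x + 3
image of x^2: 2x^2 + 4
image of x^3: 3x^3 + 15x^2 - 3x - 7821/256
image of x^4: 4x^4 + 8x^3 + 72x^2 + (330719/512)x - 115931/1024
the matrix is upper triangular; its diagonal is (0, 1, 2, 3, 4)
for a triangular matrix the eigenvalues are the diagonal entries, with algebraic multiplicity their repetition count


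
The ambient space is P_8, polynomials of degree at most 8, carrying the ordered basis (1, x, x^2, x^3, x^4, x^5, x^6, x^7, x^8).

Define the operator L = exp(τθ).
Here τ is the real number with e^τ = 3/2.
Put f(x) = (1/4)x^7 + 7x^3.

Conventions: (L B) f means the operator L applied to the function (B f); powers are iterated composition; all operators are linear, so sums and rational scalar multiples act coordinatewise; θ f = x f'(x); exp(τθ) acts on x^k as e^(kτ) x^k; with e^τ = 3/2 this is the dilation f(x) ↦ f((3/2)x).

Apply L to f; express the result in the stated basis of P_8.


g(x) = (2187/512)x^7 + (189/8)x^3

exp(τθ) x^k = e^(kτ) x^k; with e^τ = 3/2 this sends x^k to (3/2)^k x^k
x^3 ↦ 27/8 x^3
x^7 ↦ 2187/128 x^7
applying this coordinatewise to f: exp(τθ) f = (2187/512)x^7 + (189/8)x^3


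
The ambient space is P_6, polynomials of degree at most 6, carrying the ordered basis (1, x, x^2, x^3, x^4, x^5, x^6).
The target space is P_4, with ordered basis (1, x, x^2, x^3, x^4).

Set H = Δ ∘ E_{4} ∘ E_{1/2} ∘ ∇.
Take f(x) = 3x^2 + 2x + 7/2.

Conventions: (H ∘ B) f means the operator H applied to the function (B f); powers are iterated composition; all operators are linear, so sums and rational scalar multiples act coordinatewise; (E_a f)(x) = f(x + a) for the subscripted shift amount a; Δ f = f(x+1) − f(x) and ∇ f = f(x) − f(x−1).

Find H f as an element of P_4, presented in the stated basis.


∇ f = 6x - 1
E_{1/2} ∇ f = 6x + 2
E_{4} E_{1/2} ∇ f = 6x + 26
Δ (E_{4} ∘ E_{1/2} ∘ ∇) f = 6

the image equals g(x) = 6


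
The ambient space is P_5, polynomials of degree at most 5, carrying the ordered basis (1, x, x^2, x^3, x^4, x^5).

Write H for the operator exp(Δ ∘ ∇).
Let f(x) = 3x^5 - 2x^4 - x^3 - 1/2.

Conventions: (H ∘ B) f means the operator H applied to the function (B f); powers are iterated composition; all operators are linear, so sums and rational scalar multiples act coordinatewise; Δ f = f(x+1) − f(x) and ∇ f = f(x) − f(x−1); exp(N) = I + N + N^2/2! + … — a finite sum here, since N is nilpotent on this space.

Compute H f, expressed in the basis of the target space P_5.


order-1 term: 60x^3 - 24x^2 + 24x - 4
order-2 term: 180x - 24
the series for exp(Δ ∘ ∇) f terminates at order 2
exp(Δ ∘ ∇) f = 3x^5 - 2x^4 + 59x^3 - 24x^2 + 204x - 57/2

g(x) = 3x^5 - 2x^4 + 59x^3 - 24x^2 + 204x - 57/2


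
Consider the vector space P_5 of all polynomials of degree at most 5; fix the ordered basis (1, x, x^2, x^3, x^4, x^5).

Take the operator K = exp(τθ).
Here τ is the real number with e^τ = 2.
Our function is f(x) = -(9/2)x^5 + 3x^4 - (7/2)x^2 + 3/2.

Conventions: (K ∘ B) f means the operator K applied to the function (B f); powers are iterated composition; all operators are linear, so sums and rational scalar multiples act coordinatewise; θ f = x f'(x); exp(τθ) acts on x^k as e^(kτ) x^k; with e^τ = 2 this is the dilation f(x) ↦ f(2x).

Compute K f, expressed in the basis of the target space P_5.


exp(τθ) x^k = e^(kτ) x^k; with e^τ = 2 this sends x^k to 2^k x^k
x^2 ↦ 4 x^2
x^4 ↦ 16 x^4
x^5 ↦ 32 x^5
applying this coordinatewise to f: exp(τθ) f = -144x^5 + 48x^4 - 14x^2 + 3/2

the result is g(x) = -144x^5 + 48x^4 - 14x^2 + 3/2


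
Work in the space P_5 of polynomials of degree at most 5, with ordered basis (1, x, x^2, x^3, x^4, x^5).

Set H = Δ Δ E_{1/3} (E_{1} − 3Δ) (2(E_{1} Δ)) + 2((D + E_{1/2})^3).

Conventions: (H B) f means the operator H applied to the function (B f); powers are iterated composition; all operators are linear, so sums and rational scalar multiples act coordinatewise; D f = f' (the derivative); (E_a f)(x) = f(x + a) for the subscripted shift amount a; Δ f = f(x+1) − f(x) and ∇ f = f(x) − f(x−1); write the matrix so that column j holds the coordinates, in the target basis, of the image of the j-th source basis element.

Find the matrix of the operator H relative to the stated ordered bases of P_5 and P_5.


image of 1: 2
image of x: 2x + 9
image of x^2: 2x^2 + 18x + 57/2
image of x^3: 2x^3 + 27x^2 + (171/2)x + 267/4
image of x^4: 2x^4 + 36x^3 + 171x^2 + 267x + 737/8
image of x^5: 2x^5 + 45x^4 + 285x^3 + (1335/2)x^2 + (3685/8)x - 26231/48
each image's coordinates form column j of the matrix

the matrix is [[2, 9, 57/2, 267/4, 737/8, -26231/48]; [0, 2, 18, 171/2, 267, 3685/8]; [0, 0, 2, 27, 171, 1335/2]; [0, 0, 0, 2, 36, 285]; [0, 0, 0, 0, 2, 45]; [0, 0, 0, 0, 0, 2]] (rows listed top to bottom)


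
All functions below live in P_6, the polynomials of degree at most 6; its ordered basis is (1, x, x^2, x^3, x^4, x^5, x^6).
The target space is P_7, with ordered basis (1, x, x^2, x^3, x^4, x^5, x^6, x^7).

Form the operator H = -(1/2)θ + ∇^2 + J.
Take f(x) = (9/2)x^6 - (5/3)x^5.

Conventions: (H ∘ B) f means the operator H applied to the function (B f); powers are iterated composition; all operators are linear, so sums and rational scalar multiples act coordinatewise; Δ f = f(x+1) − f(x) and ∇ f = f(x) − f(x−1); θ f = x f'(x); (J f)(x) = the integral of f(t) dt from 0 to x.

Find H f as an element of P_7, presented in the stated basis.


θ f = 27x^6 - (25/3)x^5
(-(1/2)θ) f = -(27/2)x^6 + (25/6)x^5
∇ f = 27x^5 - (455/6)x^4 + (320/3)x^3 - (505/6)x^2 + (106/3)x - 37/6
∇ ∇ f = 135x^4 - (1720/3)x^3 + 1045x^2 - (2780/3)x + 329
J f = (9/14)x^7 - (5/18)x^6
(-(1/2)θ + ∇^2 + J) f = (9/14)x^7 - (124/9)x^6 + (25/6)x^5 + 135x^4 - (1720/3)x^3 + 1045x^2 - (2780/3)x + 329

the image equals g(x) = (9/14)x^7 - (124/9)x^6 + (25/6)x^5 + 135x^4 - (1720/3)x^3 + 1045x^2 - (2780/3)x + 329


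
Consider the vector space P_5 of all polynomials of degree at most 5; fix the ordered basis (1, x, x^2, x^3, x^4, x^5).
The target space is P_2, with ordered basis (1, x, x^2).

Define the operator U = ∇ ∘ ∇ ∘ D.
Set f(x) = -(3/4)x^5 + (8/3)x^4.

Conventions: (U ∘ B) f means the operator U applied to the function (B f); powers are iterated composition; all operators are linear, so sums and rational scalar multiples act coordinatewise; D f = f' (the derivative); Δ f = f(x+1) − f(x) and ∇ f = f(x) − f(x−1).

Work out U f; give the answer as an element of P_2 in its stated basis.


the result is g(x) = -45x^2 + 154x - 233/2

D f = -(15/4)x^4 + (32/3)x^3
∇ D f = -15x^3 + (109/2)x^2 - 47x + 173/12
∇ ∇ D f = -45x^2 + 154x - 233/2


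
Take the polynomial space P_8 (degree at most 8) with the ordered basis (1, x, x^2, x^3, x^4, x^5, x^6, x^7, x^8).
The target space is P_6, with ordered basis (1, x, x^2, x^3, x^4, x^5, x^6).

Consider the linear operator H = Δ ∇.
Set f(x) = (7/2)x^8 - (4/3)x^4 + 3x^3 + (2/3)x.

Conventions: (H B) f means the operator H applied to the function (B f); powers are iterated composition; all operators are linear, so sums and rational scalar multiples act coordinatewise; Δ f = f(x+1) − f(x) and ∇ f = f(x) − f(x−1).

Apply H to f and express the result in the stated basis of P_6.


the result is g(x) = 196x^6 + 490x^4 + 180x^2 + 18x + 13/3

∇ f = 28x^7 - 98x^6 + 196x^5 - 245x^4 + (572/3)x^3 - 81x^2 + (41/3)x + 3/2
Δ ∇ f = 196x^6 + 490x^4 + 180x^2 + 18x + 13/3


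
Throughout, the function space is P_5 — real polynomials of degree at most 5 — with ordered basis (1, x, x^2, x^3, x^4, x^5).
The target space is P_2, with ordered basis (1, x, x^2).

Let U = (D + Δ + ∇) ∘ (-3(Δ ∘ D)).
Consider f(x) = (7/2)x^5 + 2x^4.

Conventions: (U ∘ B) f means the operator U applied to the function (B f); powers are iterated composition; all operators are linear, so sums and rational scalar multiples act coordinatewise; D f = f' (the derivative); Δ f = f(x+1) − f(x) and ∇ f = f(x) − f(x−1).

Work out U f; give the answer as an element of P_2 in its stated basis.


the image equals g(x) = -1890x^2 - 2322x - 1266

D f = (35/2)x^4 + 8x^3
Δ D f = 70x^3 + 129x^2 + 94x + 51/2
(-3(Δ ∘ D)) f = -210x^3 - 387x^2 - 282x - 153/2
D (-3(Δ ∘ D)) f = -630x^2 - 774x - 282
Δ (-3(Δ ∘ D)) f = -630x^2 - 1404x - 879
∇ (-3(Δ ∘ D)) f = -630x^2 - 144x - 105
(D + Δ + ∇) (-3(Δ ∘ D)) f = -1890x^2 - 2322x - 1266


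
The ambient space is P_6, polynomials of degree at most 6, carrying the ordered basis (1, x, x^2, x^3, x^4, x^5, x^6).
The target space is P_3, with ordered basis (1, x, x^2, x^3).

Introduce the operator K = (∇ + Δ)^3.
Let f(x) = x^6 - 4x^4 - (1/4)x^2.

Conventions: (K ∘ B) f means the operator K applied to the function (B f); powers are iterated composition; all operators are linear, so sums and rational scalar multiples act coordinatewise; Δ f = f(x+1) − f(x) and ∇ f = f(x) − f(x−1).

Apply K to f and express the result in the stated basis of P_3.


∇ f = 6x^5 - 15x^4 + 4x^3 + 9x^2 - (21/2)x + 13/4
Δ f = 6x^5 + 15x^4 + 4x^3 - 9x^2 - (21/2)x - 13/4
(∇ + Δ) f = 12x^5 + 8x^3 - 21x
∇ (∇ + Δ) f = 60x^4 - 120x^3 + 144x^2 - 84x - 1
Δ (∇ + Δ) f = 60x^4 + 120x^3 + 144x^2 + 84x - 1
(∇ + Δ) (∇ + Δ) f = 120x^4 + 288x^2 - 2
∇ (∇ + Δ) (∇ + Δ) f = 480x^3 - 720x^2 + 1056x - 408
Δ (∇ + Δ) (∇ + Δ) f = 480x^3 + 720x^2 + 1056x + 408
(∇ + Δ) (∇ + Δ) (∇ + Δ) f = 960x^3 + 2112x

the image equals g(x) = 960x^3 + 2112x


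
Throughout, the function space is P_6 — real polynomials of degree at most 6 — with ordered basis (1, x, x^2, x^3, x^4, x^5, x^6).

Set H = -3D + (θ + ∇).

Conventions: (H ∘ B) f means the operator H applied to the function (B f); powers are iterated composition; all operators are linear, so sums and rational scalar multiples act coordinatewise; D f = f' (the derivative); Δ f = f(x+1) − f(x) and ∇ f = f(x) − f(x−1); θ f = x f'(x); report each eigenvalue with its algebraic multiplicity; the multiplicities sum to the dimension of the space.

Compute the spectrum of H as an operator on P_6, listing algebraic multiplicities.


image of 1: 0
image of x: x - 2
image of x^2: 2x^2 - 4x - 1
image of x^3: 3x^3 - 6x^2 - 3x + 1
image of x^4: 4x^4 - 8x^3 - 6x^2 + 4x - 1
image of x^5: 5x^5 - 10x^4 - 10x^3 + 10x^2 - 5x + 1
image of x^6: 6x^6 - 12x^5 - 15x^4 + 20x^3 - 15x^2 + 6x - 1
the matrix is upper triangular; its diagonal is (0, 1, 2, 3, 4, 5, 6)
for a triangular matrix the eigenvalues are the diagonal entries, with algebraic multiplicity their repetition count

λ = 0 (multiplicity 1), λ = 1 (multiplicity 1), λ = 2 (multiplicity 1), λ = 3 (multiplicity 1), λ = 4 (multiplicity 1), λ = 5 (multiplicity 1), λ = 6 (multiplicity 1)


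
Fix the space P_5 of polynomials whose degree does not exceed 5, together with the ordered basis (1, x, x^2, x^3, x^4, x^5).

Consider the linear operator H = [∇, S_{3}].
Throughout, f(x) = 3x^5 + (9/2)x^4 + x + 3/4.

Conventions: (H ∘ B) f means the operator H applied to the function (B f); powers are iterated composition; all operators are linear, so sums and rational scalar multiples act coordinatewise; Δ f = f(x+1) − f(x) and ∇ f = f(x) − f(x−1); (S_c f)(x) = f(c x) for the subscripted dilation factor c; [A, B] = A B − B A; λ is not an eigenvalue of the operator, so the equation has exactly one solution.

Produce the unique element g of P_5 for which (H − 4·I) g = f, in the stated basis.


write g with unknown coordinates in the stated basis and equate coefficients in (H − 4·I) g = f
solving from the highest basis element down gives g = -(3/4)x^5 - 153x^4 - 7857x^3 - (359937/4)x^2 - 140236x + 988711/16
check: H g = -(1215/2)x^4 - 31428x^3 - 359937x^2 - 560943x + 494357/2
so H g − 4·g = 3x^5 + (9/2)x^4 + x + 3/4 = f ✓

the image equals g(x) = -(3/4)x^5 - 153x^4 - 7857x^3 - (359937/4)x^2 - 140236x + 988711/16


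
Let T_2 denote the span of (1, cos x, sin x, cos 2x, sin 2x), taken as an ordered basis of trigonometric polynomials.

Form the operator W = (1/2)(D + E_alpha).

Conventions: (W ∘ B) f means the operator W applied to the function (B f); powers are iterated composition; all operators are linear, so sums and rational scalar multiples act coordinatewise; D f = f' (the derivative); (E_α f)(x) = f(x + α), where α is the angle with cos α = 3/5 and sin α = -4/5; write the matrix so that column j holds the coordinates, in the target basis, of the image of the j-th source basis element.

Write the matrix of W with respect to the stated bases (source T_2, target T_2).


the matrix is [[1/2, 0, 0, 0, 0]; [0, 3/10, 1/10, 0, 0]; [0, -1/10, 3/10, 0, 0]; [0, 0, 0, -7/50, 13/25]; [0, 0, 0, -13/25, -7/50]] (rows listed top to bottom)

image of 1: 1/2
image of cos x: (3/10)cos x - (1/10)sin x
image of sin x: (1/10)cos x + (3/10)sin x
image of cos 2x: -(7/50)cos 2x - (13/25)sin 2x
image of sin 2x: (13/25)cos 2x - (7/50)sin 2x
each image's coordinates form column j of the matrix


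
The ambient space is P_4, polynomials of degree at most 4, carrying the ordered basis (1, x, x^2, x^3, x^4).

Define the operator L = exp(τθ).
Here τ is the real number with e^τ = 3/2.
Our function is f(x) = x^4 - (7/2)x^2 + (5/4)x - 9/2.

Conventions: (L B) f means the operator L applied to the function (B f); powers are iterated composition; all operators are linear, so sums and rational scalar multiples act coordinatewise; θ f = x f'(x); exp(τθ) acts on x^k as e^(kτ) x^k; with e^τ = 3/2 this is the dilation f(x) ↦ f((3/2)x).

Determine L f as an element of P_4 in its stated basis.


g(x) = (81/16)x^4 - (63/8)x^2 + (15/8)x - 9/2

exp(τθ) x^k = e^(kτ) x^k; with e^τ = 3/2 this sends x^k to (3/2)^k x^k
x ↦ 3/2 x
x^2 ↦ 9/4 x^2
x^4 ↦ 81/16 x^4
applying this coordinatewise to f: exp(τθ) f = (81/16)x^4 - (63/8)x^2 + (15/8)x - 9/2


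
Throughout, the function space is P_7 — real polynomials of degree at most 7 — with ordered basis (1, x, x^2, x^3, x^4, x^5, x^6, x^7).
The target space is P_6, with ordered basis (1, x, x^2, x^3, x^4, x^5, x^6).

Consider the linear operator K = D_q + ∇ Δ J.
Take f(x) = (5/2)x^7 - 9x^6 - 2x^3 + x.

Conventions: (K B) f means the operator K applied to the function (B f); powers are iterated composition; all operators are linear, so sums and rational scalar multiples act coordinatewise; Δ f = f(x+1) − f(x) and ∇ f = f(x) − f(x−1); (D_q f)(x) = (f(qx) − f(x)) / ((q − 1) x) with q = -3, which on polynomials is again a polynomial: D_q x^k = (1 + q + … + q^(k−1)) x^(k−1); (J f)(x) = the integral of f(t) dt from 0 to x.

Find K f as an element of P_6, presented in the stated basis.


g(x) = 1385x^6 + 1584x^5 + (175/4)x^4 - 90x^3 - (5/2)x^2 - 18x + 13/8

D_q f = (2735/2)x^6 + 1638x^5 - 14x^2 + 1
J f = (5/16)x^8 - (9/7)x^7 - (1/2)x^4 + (1/2)x^2
Δ J f = (5/2)x^7 - (1/4)x^6 - (19/2)x^5 - (185/8)x^4 - (59/2)x^3 - (85/4)x^2 - (15/2)x - 109/112
∇ Δ J f = (35/2)x^6 - 54x^5 + (175/4)x^4 - 90x^3 + (23/2)x^2 - 18x + 5/8
(D_q + ∇ Δ J) f = 1385x^6 + 1584x^5 + (175/4)x^4 - 90x^3 - (5/2)x^2 - 18x + 13/8


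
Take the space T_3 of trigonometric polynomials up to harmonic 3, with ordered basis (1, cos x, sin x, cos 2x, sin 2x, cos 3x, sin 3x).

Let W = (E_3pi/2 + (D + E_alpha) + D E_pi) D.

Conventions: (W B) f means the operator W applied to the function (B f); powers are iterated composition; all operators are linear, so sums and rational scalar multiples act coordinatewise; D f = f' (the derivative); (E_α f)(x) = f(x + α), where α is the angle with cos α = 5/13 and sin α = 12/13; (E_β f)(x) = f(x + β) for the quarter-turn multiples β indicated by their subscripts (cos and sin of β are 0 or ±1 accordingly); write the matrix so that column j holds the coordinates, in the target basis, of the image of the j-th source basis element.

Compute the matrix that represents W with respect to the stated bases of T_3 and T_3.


image of 1: 0
image of cos x: (1/13)cos x - (5/13)sin x
image of sin x: (5/13)cos x + (1/13)sin x
image of cos 2x: -(1592/169)cos 2x + (576/169)sin 2x
image of sin 2x: -(576/169)cos 2x - (1592/169)sin 2x
image of cos 3x: -(4107/2197)cos 3x + (6105/2197)sin 3x
image of sin 3x: -(6105/2197)cos 3x - (4107/2197)sin 3x
each image's coordinates form column j of the matrix

the matrix is [[0, 0, 0, 0, 0, 0, 0]; [0, 1/13, 5/13, 0, 0, 0, 0]; [0, -5/13, 1/13, 0, 0, 0, 0]; [0, 0, 0, -1592/169, -576/169, 0, 0]; [0, 0, 0, 576/169, -1592/169, 0, 0]; [0, 0, 0, 0, 0, -4107/2197, -6105/2197]; [0, 0, 0, 0, 0, 6105/2197, -4107/2197]] (rows listed top to bottom)


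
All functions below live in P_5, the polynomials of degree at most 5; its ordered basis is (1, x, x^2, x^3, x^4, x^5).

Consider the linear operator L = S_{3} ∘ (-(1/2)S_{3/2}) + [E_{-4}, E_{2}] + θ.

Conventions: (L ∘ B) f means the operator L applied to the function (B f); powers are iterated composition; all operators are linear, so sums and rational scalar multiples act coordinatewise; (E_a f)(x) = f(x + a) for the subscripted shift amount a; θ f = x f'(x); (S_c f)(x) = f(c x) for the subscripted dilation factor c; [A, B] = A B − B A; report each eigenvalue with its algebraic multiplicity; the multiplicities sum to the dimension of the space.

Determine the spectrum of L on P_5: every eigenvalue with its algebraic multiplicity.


λ = -58729/64 (multiplicity 1), λ = -6433/32 (multiplicity 1), λ = -681/16 (multiplicity 1), λ = -65/8 (multiplicity 1), λ = -5/4 (multiplicity 1), λ = -1/2 (multiplicity 1)

image of 1: -1/2
image of x: -(5/4)x
image of x^2: -(65/8)x^2
image of x^3: -(681/16)x^3
image of x^4: -(6433/32)x^4
image of x^5: -(58729/64)x^5
the matrix is upper triangular; its diagonal is (-1/2, -5/4, -65/8, -681/16, -6433/32, -58729/64)
for a triangular matrix the eigenvalues are the diagonal entries, with algebraic multiplicity their repetition count


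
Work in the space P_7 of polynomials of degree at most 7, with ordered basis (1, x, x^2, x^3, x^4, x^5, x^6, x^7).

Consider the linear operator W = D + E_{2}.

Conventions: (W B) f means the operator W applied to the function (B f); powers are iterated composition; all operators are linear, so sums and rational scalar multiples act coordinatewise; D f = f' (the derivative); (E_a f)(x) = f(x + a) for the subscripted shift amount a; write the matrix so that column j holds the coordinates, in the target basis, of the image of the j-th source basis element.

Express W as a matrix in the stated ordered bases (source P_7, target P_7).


the matrix is [[1, 3, 4, 8, 16, 32, 64, 128]; [0, 1, 6, 12, 32, 80, 192, 448]; [0, 0, 1, 9, 24, 80, 240, 672]; [0, 0, 0, 1, 12, 40, 160, 560]; [0, 0, 0, 0, 1, 15, 60, 280]; [0, 0, 0, 0, 0, 1, 18, 84]; [0, 0, 0, 0, 0, 0, 1, 21]; [0, 0, 0, 0, 0, 0, 0, 1]] (rows listed top to bottom)

image of 1: 1
image of x: x + 3
image of x^2: x^2 + 6x + 4
image of x^3: x^3 + 9x^2 + 12x + 8
image of x^4: x^4 + 12x^3 + 24x^2 + 32x + 16
image of x^5: x^5 + 15x^4 + 40x^3 + 80x^2 + 80x + 32
image of x^6: x^6 + 18x^5 + 60x^4 + 160x^3 + 240x^2 + 192x + 64
image of x^7: x^7 + 21x^6 + 84x^5 + 280x^4 + 560x^3 + 672x^2 + 448x + 128
each image's coordinates form column j of the matrix
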